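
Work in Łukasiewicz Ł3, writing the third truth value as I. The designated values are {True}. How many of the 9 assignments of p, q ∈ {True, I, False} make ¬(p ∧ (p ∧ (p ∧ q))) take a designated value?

Of the 9 assignments, 5 give a value in {True}.

5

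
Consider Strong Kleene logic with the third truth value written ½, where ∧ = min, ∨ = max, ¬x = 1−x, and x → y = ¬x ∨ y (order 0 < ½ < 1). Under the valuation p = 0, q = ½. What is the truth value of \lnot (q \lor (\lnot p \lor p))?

\lnot p = \lnot 0 = 1
\lnot p \lor p = 1 \lor 0 = 1
q \lor (\lnot p \lor p) = ½ \lor 1 = 1
\lnot (q \lor (\lnot p \lor p)) = \lnot 1 = 0

0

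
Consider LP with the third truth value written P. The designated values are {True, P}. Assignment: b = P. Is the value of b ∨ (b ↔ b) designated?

Yes

b ↔ b = P ↔ P = P
b ∨ (b ↔ b) = P ∨ P = P
P ∈ {True, P}.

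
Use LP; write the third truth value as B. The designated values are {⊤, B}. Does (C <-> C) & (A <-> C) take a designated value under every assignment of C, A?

No

Countermodel: C=⊤, A=⊥ gives ⊥, which is not designated.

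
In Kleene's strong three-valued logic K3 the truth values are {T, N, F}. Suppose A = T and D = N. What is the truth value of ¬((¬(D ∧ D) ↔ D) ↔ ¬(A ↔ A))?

D ∧ D = N ∧ N = N
¬(D ∧ D) = ¬N = N
¬(D ∧ D) ↔ D = N ↔ N = N
A ↔ A = T ↔ T = T
¬(A ↔ A) = ¬T = F
(¬(D ∧ D) ↔ D) ↔ ¬(A ↔ A) = N ↔ F = N
¬((¬(D ∧ D) ↔ D) ↔ ¬(A ↔ A)) = ¬N = N

N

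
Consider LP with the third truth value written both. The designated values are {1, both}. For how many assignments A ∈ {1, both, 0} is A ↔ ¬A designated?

1

A=1: 0 ·
A=both: both ✓
A=0: 0 ·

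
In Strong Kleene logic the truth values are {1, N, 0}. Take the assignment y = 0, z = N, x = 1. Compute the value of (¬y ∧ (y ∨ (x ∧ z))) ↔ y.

N

¬y = ¬0 = 1
x ∧ z = 1 ∧ N = N
y ∨ (x ∧ z) = 0 ∨ N = N
¬y ∧ (y ∨ (x ∧ z)) = 1 ∧ N = N
(¬y ∧ (y ∨ (x ∧ z))) ↔ y = N ↔ 0 = N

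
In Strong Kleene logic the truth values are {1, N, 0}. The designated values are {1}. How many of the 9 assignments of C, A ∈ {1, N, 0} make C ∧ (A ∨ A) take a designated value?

Designated under: (C=1, A=1).

1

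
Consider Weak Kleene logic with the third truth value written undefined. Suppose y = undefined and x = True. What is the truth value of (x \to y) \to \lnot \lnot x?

x \to y = True \to undefined = undefined
\lnot x = \lnot True = False
\lnot \lnot x = \lnot False = True
(x \to y) \to \lnot \lnot x = undefined \to True = undefined

undefined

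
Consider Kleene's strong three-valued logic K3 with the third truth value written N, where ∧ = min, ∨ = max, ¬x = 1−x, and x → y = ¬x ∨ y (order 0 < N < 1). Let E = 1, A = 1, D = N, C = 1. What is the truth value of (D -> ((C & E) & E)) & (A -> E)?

1

C & E = 1 & 1 = 1
(C & E) & E = 1 & 1 = 1
D -> ((C & E) & E) = N -> 1 = 1  [~N | 1]
A -> E = 1 -> 1 = 1
(D -> ((C & E) & E)) & (A -> E) = 1 & 1 = 1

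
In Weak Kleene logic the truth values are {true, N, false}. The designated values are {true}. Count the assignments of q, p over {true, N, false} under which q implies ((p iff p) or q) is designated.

4

Designated under: (q=true, p=true); (q=true, p=false); (q=false, p=true); (q=false, p=false).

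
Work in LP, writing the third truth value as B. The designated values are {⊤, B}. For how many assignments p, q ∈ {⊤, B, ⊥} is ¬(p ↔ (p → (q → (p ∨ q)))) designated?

6

Of the 9 assignments, 6 give a value in {⊤, B}.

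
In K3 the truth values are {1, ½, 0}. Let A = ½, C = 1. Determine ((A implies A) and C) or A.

A implies A = ½ implies ½ = ½  [not ½ or ½]
(A implies A) and C = ½ and 1 = ½
((A implies A) and C) or A = ½ or ½ = ½

½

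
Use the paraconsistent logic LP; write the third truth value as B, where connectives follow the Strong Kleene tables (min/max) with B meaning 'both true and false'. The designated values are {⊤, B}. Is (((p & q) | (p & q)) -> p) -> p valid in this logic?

Countermodel: p=⊥, q=⊤ gives ⊥, which is not designated.

No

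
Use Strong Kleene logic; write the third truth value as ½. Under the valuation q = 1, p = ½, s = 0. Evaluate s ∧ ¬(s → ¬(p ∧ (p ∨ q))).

p ∨ q = ½ ∨ 1 = 1
p ∧ (p ∨ q) = ½ ∧ 1 = ½
¬(p ∧ (p ∨ q)) = ¬½ = ½
s → ¬(p ∧ (p ∨ q)) = 0 → ½ = 1  [¬0 ∨ ½]
¬(s → ¬(p ∧ (p ∨ q))) = ¬1 = 0
s ∧ ¬(s → ¬(p ∧ (p ∨ q))) = 0 ∧ 0 = 0

0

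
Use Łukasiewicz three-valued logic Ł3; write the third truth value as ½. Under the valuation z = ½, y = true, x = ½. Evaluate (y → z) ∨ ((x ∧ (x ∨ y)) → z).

y → z = true → ½ = ½  [min(1, 1−1+½)]
x ∨ y = ½ ∨ true = true
x ∧ (x ∨ y) = ½ ∧ true = ½
(x ∧ (x ∨ y)) → z = ½ → ½ = true
(y → z) ∨ ((x ∧ (x ∨ y)) → z) = ½ ∨ true = true

true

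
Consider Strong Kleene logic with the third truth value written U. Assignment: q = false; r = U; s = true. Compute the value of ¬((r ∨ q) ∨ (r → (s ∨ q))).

r ∨ q = U ∨ false = U
s ∨ q = true ∨ false = true
r → (s ∨ q) = U → true = true  [¬U ∨ true]
(r ∨ q) ∨ (r → (s ∨ q)) = U ∨ true = true
¬((r ∨ q) ∨ (r → (s ∨ q))) = ¬true = false

false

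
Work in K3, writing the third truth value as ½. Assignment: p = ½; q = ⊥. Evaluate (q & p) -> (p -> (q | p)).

q & p = ⊥ & ½ = ⊥
q | p = ⊥ | ½ = ½
p -> (q | p) = ½ -> ½ = ½
(q & p) -> (p -> (q | p)) = ⊥ -> ½ = ⊤

⊤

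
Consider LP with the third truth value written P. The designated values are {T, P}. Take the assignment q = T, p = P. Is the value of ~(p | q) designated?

No

p | q = P | T = T
~(p | q) = ~T = F
F ∉ {T, P}.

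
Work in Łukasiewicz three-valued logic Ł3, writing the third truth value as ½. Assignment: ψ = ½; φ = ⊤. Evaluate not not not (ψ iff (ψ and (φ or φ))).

⊥

φ or φ = ⊤ or ⊤ = ⊤
ψ and (φ or φ) = ½ and ⊤ = ½
ψ iff (ψ and (φ or φ)) = ½ iff ½ = ⊤  [1 − |½−½|]
not (ψ iff (ψ and (φ or φ))) = not ⊤ = ⊥
not not (ψ iff (ψ and (φ or φ))) = not ⊥ = ⊤
not not not (ψ iff (ψ and (φ or φ))) = not ⊤ = ⊥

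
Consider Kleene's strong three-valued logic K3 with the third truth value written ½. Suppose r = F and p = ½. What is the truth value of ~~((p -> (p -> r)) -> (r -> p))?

T

p -> r = ½ -> F = ½
p -> (p -> r) = ½ -> ½ = ½
r -> p = F -> ½ = T
(p -> (p -> r)) -> (r -> p) = ½ -> T = T
~((p -> (p -> r)) -> (r -> p)) = ~T = F
~~((p -> (p -> r)) -> (r -> p)) = ~F = T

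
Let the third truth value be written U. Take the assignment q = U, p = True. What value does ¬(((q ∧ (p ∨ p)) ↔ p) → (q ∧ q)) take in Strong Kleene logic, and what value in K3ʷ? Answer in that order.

In Strong Kleene logic: p ∨ p = True ∨ True = True
q ∧ (p ∨ p) = U ∧ True = U
(q ∧ (p ∨ p)) ↔ p = U ↔ True = U
q ∧ q = U ∧ U = U
((q ∧ (p ∨ p)) ↔ p) → (q ∧ q) = U → U = U  [¬U ∨ U]
¬(((q ∧ (p ∨ p)) ↔ p) → (q ∧ q)) = ¬U = U
In K3ʷ: p ∨ p = True ∨ True = True
q ∧ (p ∨ p) = U ∧ True = U
(q ∧ (p ∨ p)) ↔ p = U ↔ True = U
q ∧ q = U ∧ U = U
((q ∧ (p ∨ p)) ↔ p) → (q ∧ q) = U → U = U  [any arg is the third value ⇒ result is the third value]
¬(((q ∧ (p ∨ p)) ↔ p) → (q ∧ q)) = ¬U = U

U; U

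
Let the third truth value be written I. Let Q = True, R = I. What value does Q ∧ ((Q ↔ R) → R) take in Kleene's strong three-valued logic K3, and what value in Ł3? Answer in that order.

I; True

In Kleene's strong three-valued logic K3: Q ↔ R = True ↔ I = I
(Q ↔ R) → R = I → I = I  [¬I ∨ I]
Q ∧ ((Q ↔ R) → R) = True ∧ I = I
In Ł3: Q ↔ R = True ↔ I = I
(Q ↔ R) → R = I → I = True
Q ∧ ((Q ↔ R) → R) = True ∧ True = True
They differ because Kleene's strong three-valued logic K3 and Ł3 treat I differently under implication.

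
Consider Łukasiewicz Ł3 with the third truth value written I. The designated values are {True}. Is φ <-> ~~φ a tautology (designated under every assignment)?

Yes

Every assignment of φ over {True, I, False} gives a value in {True}.
In particular, with φ=I: φ <-> ~~φ = True.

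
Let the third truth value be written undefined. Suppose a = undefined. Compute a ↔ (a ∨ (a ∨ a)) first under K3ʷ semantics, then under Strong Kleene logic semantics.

undefined; undefined

In K3ʷ: a ∨ a = undefined ∨ undefined = undefined
a ∨ (a ∨ a) = undefined ∨ undefined = undefined
a ↔ (a ∨ (a ∨ a)) = undefined ↔ undefined = undefined
In Strong Kleene logic: a ∨ a = undefined ∨ undefined = undefined
a ∨ (a ∨ a) = undefined ∨ undefined = undefined
a ↔ (a ∨ (a ∨ a)) = undefined ↔ undefined = undefined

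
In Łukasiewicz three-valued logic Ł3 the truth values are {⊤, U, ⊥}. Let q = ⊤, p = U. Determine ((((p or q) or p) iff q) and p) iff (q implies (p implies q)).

p or q = U or ⊤ = ⊤
(p or q) or p = ⊤ or U = ⊤
((p or q) or p) iff q = ⊤ iff ⊤ = ⊤
(((p or q) or p) iff q) and p = ⊤ and U = U
p implies q = U implies ⊤ = ⊤  [min(1, 1−½+1)]
q implies (p implies q) = ⊤ implies ⊤ = ⊤
((((p or q) or p) iff q) and p) iff (q implies (p implies q)) = U iff ⊤ = U

U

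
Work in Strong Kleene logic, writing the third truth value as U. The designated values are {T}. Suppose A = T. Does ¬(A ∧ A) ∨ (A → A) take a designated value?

A ∧ A = T ∧ T = T
¬(A ∧ A) = ¬T = F
A → A = T → T = T
¬(A ∧ A) ∨ (A → A) = F ∨ T = T
T ∈ {T}.

Yes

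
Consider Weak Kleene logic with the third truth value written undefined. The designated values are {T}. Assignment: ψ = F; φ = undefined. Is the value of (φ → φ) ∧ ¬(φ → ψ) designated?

No

φ → φ = undefined → undefined = undefined
φ → ψ = undefined → F = undefined
¬(φ → ψ) = ¬undefined = undefined
(φ → φ) ∧ ¬(φ → ψ) = undefined ∧ undefined = undefined
undefined ∉ {T}.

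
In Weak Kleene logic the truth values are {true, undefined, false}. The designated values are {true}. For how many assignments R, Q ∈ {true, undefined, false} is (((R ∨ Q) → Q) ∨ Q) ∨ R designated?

4

Designated under: (R=true, Q=true); (R=true, Q=false); (R=false, Q=true); (R=false, Q=false).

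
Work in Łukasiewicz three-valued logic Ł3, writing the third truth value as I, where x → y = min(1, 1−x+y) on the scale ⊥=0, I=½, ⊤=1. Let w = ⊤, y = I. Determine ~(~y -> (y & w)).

⊥

~y = ~I = I
y & w = I & ⊤ = I
~y -> (y & w) = I -> I = ⊤
~(~y -> (y & w)) = ~⊤ = ⊥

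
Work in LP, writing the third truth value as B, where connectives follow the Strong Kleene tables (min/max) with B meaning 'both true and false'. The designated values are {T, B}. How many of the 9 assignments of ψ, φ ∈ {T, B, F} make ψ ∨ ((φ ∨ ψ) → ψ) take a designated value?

Of the 9 assignments, 8 give a value in {T, B}.

8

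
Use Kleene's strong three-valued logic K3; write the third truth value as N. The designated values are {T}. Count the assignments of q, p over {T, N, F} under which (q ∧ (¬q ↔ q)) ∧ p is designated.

0

Of the 9 assignments, 0 give a value in {T}.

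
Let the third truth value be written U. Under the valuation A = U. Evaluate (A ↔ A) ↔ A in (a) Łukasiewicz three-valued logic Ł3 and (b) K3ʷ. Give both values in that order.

In Łukasiewicz three-valued logic Ł3: A ↔ A = U ↔ U = T
(A ↔ A) ↔ A = T ↔ U = U
In K3ʷ: A ↔ A = U ↔ U = U
(A ↔ A) ↔ A = U ↔ U = U

U; U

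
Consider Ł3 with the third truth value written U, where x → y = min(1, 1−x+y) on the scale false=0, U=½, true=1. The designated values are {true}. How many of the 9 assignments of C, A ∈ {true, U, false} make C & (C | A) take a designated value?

Designated under: (C=true, A=true); (C=true, A=U); (C=true, A=false).

3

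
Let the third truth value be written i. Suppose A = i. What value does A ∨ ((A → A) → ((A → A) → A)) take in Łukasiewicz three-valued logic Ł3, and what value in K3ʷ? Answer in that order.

i; i

In Łukasiewicz three-valued logic Ł3: A → A = i → i = true  [min(1, 1−½+½)]
A → A = i → i = true
(A → A) → A = true → i = i
(A → A) → ((A → A) → A) = true → i = i
A ∨ ((A → A) → ((A → A) → A)) = i ∨ i = i
In K3ʷ: A → A = i → i = i  [any arg is the third value ⇒ result is the third value]
A → A = i → i = i
(A → A) → A = i → i = i
(A → A) → ((A → A) → A) = i → i = i
A ∨ ((A → A) → ((A → A) → A)) = i ∨ i = i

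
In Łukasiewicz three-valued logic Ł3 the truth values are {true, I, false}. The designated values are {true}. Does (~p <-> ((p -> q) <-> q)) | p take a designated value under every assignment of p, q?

Countermodel: p=I, q=true gives I, which is not designated.

No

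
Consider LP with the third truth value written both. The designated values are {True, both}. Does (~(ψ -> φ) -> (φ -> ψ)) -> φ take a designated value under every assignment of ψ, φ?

Countermodel: ψ=True, φ=False gives False, which is not designated.

No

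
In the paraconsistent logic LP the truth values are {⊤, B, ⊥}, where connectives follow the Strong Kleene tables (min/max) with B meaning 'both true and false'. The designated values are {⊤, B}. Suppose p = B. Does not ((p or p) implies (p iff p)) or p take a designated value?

p or p = B or B = B
p iff p = B iff B = B
(p or p) implies (p iff p) = B implies B = B
not ((p or p) implies (p iff p)) = not B = B
not ((p or p) implies (p iff p)) or p = B or B = B
B ∈ {⊤, B}.

Yes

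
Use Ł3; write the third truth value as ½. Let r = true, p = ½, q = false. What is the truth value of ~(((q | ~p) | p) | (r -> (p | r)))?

false

~p = ~½ = ½
q | ~p = false | ½ = ½
(q | ~p) | p = ½ | ½ = ½
p | r = ½ | true = true
r -> (p | r) = true -> true = true
((q | ~p) | p) | (r -> (p | r)) = ½ | true = true
~(((q | ~p) | p) | (r -> (p | r))) = ~true = false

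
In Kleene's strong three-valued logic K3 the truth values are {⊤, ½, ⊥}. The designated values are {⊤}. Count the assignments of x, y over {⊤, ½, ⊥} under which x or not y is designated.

Of the 9 assignments, 5 give a value in {⊤}.

5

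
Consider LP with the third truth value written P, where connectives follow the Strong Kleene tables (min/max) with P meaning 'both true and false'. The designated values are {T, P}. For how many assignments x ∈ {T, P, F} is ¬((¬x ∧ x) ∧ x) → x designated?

x=T: T ✓
x=P: P ✓
x=F: F ·

2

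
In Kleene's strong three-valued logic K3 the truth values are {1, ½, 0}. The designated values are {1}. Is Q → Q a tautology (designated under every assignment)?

No

Countermodel: Q=½ gives ½, which is not designated.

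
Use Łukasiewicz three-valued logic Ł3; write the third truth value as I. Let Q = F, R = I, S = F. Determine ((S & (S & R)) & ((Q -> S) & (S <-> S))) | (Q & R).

F

S & R = F & I = F
S & (S & R) = F & F = F
Q -> S = F -> F = T
S <-> S = F <-> F = T
(Q -> S) & (S <-> S) = T & T = T
(S & (S & R)) & ((Q -> S) & (S <-> S)) = F & T = F
Q & R = F & I = F
((S & (S & R)) & ((Q -> S) & (S <-> S))) | (Q & R) = F | F = F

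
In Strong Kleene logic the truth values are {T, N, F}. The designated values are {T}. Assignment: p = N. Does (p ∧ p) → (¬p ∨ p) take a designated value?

p ∧ p = N ∧ N = N
¬p = ¬N = N
¬p ∨ p = N ∨ N = N
(p ∧ p) → (¬p ∨ p) = N → N = N  [¬N ∨ N]
N ∉ {T}.

No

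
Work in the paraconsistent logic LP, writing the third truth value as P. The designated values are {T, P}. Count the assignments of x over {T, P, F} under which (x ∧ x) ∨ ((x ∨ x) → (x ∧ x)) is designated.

3

x=T: T ✓
x=P: P ✓
x=F: T ✓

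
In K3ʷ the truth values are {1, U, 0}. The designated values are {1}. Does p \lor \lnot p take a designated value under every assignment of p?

Countermodel: p=U gives U, which is not designated.

No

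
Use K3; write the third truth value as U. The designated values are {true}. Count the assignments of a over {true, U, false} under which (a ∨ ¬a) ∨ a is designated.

a=true: true ✓
a=U: U ·
a=false: true ✓

2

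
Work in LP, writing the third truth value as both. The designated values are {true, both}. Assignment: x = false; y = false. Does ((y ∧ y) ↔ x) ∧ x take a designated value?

y ∧ y = false ∧ false = false
(y ∧ y) ↔ x = false ↔ false = true
((y ∧ y) ↔ x) ∧ x = true ∧ false = false
false ∉ {true, both}.

No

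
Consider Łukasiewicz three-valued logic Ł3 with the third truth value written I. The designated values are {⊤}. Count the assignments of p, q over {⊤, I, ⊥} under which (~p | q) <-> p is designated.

Designated under: (p=⊤, q=⊤); (p=I, q=I); (p=I, q=⊥).

3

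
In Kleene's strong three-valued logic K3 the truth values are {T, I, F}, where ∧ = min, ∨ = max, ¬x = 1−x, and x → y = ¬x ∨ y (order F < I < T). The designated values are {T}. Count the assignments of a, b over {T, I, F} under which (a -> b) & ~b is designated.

1

Designated under: (a=F, b=F).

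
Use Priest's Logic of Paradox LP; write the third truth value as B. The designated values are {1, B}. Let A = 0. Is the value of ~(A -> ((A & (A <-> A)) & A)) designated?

No

A <-> A = 0 <-> 0 = 1
A & (A <-> A) = 0 & 1 = 0
(A & (A <-> A)) & A = 0 & 0 = 0
A -> ((A & (A <-> A)) & A) = 0 -> 0 = 1
~(A -> ((A & (A <-> A)) & A)) = ~1 = 0
0 ∉ {1, B}.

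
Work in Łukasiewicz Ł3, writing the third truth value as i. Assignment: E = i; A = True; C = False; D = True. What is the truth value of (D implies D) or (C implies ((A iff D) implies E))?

D implies D = True implies True = True
A iff D = True iff True = True
(A iff D) implies E = True implies i = i  [min(1, 1−1+½)]
C implies ((A iff D) implies E) = False implies i = True
(D implies D) or (C implies ((A iff D) implies E)) = True or True = True

True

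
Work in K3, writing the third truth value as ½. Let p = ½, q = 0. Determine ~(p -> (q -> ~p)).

~p = ~½ = ½
q -> ~p = 0 -> ½ = 1  [~0 | ½]
p -> (q -> ~p) = ½ -> 1 = 1
~(p -> (q -> ~p)) = ~1 = 0

0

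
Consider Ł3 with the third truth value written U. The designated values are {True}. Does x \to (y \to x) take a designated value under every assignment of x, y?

Every assignment of x, y over {True, U, False} gives a value in {True}.
In particular, with x=U, y=U: x \to (y \to x) = True.

Yes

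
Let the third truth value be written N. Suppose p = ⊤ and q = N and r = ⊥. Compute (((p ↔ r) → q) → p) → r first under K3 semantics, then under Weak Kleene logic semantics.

⊥; N

In K3: p ↔ r = ⊤ ↔ ⊥ = ⊥
(p ↔ r) → q = ⊥ → N = ⊤  [¬⊥ ∨ N]
((p ↔ r) → q) → p = ⊤ → ⊤ = ⊤
(((p ↔ r) → q) → p) → r = ⊤ → ⊥ = ⊥
In Weak Kleene logic: p ↔ r = ⊤ ↔ ⊥ = ⊥
(p ↔ r) → q = ⊥ → N = N
((p ↔ r) → q) → p = N → ⊤ = N
(((p ↔ r) → q) → p) → r = N → ⊥ = N
They differ because K3 and Weak Kleene logic treat N differently under the binary connectives.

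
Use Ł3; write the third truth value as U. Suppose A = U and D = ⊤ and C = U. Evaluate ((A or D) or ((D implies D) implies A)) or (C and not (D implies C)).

A or D = U or ⊤ = ⊤
D implies D = ⊤ implies ⊤ = ⊤
(D implies D) implies A = ⊤ implies U = U
(A or D) or ((D implies D) implies A) = ⊤ or U = ⊤
D implies C = ⊤ implies U = U
not (D implies C) = not U = U
C and not (D implies C) = U and U = U
((A or D) or ((D implies D) implies A)) or (C and not (D implies C)) = ⊤ or U = ⊤

⊤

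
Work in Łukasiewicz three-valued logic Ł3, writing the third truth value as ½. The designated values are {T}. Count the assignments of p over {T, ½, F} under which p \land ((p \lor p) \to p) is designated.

1

p=T: T ✓
p=½: ½ ·
p=F: F ·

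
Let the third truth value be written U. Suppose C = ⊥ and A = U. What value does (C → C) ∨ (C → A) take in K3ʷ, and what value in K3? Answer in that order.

U; ⊤

In K3ʷ: C → C = ⊥ → ⊥ = ⊤
C → A = ⊥ → U = U  [any arg is the third value ⇒ result is the third value]
(C → C) ∨ (C → A) = ⊤ ∨ U = U
In K3: C → C = ⊥ → ⊥ = ⊤
C → A = ⊥ → U = ⊤  [¬⊥ ∨ U]
(C → C) ∨ (C → A) = ⊤ ∨ ⊤ = ⊤
They differ because K3ʷ and K3 treat U differently under the binary connectives.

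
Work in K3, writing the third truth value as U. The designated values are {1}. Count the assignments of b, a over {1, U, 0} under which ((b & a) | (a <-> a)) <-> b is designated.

Designated under: (b=1, a=1); (b=1, a=0).

2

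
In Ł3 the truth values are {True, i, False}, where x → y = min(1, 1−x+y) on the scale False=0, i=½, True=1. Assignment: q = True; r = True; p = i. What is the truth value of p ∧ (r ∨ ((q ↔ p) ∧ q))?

i

q ↔ p = True ↔ i = i  [1 − |1−½|]
(q ↔ p) ∧ q = i ∧ True = i
r ∨ ((q ↔ p) ∧ q) = True ∨ i = True
p ∧ (r ∨ ((q ↔ p) ∧ q)) = i ∧ True = i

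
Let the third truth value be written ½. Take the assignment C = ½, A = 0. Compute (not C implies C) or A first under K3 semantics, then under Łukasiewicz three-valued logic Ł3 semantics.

½; 1

In K3: not C = not ½ = ½
not C implies C = ½ implies ½ = ½  [not ½ or ½]
(not C implies C) or A = ½ or 0 = ½
In Łukasiewicz three-valued logic Ł3: not C = not ½ = ½
not C implies C = ½ implies ½ = 1
(not C implies C) or A = 1 or 0 = 1
They differ because K3 and Łukasiewicz three-valued logic Ł3 treat ½ differently under implication.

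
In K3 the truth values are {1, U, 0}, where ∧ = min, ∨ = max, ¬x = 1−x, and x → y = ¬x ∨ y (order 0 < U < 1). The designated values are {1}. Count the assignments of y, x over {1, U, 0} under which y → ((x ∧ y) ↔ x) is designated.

Of the 9 assignments, 6 give a value in {1}.

6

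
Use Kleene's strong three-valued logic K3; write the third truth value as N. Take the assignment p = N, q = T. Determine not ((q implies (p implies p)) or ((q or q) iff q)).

F

p implies p = N implies N = N  [not N or N]
q implies (p implies p) = T implies N = N
q or q = T or T = T
(q or q) iff q = T iff T = T
(q implies (p implies p)) or ((q or q) iff q) = N or T = T
not ((q implies (p implies p)) or ((q or q) iff q)) = not T = F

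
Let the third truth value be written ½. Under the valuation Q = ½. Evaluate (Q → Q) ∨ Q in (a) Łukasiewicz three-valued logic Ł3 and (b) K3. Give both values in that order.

⊤; ½

In Łukasiewicz three-valued logic Ł3: Q → Q = ½ → ½ = ⊤
(Q → Q) ∨ Q = ⊤ ∨ ½ = ⊤
In K3: Q → Q = ½ → ½ = ½  [¬½ ∨ ½]
(Q → Q) ∨ Q = ½ ∨ ½ = ½
They differ because Łukasiewicz three-valued logic Ł3 and K3 treat ½ differently under implication.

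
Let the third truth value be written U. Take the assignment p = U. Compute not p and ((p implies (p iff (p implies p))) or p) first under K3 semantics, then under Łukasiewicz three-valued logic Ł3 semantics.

U; U

In K3: not p = not U = U
p implies p = U implies U = U  [not U or U]
p iff (p implies p) = U iff U = U
p implies (p iff (p implies p)) = U implies U = U
(p implies (p iff (p implies p))) or p = U or U = U
not p and ((p implies (p iff (p implies p))) or p) = U and U = U
In Łukasiewicz three-valued logic Ł3: not p = not U = U
p implies p = U implies U = ⊤
p iff (p implies p) = U iff ⊤ = U
p implies (p iff (p implies p)) = U implies U = ⊤
(p implies (p iff (p implies p))) or p = ⊤ or U = ⊤
not p and ((p implies (p iff (p implies p))) or p) = U and ⊤ = U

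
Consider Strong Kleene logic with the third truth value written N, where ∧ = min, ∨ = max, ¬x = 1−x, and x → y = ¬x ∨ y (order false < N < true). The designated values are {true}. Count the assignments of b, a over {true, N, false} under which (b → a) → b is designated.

3

Designated under: (b=true, a=true); (b=true, a=N); (b=true, a=false).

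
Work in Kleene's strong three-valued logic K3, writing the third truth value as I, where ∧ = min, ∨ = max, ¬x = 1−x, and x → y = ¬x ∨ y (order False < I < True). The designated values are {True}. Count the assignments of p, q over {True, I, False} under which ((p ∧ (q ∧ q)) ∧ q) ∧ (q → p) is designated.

1

Designated under: (p=True, q=True).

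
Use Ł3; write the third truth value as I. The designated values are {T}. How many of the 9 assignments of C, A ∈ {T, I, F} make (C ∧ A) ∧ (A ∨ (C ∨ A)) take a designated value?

Designated under: (C=T, A=T).

1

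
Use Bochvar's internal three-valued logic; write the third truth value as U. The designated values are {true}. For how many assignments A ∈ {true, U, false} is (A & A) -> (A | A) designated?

A=true: true ✓
A=U: U ·
A=false: true ✓

2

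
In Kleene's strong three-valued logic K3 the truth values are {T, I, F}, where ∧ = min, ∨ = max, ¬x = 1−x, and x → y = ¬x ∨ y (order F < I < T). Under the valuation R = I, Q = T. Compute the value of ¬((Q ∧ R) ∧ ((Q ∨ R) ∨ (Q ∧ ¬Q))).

Q ∧ R = T ∧ I = I
Q ∨ R = T ∨ I = T
¬Q = ¬T = F
Q ∧ ¬Q = T ∧ F = F
(Q ∨ R) ∨ (Q ∧ ¬Q) = T ∨ F = T
(Q ∧ R) ∧ ((Q ∨ R) ∨ (Q ∧ ¬Q)) = I ∧ T = I
¬((Q ∧ R) ∧ ((Q ∨ R) ∨ (Q ∧ ¬Q))) = ¬I = I

I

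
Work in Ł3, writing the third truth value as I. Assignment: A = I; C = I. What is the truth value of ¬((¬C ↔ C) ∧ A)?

¬C = ¬I = I
¬C ↔ C = I ↔ I = T  [1 − |½−½|]
(¬C ↔ C) ∧ A = T ∧ I = I
¬((¬C ↔ C) ∧ A) = ¬I = I

I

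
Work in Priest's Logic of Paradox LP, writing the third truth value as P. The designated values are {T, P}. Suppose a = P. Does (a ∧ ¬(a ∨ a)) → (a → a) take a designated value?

a ∨ a = P ∨ P = P
¬(a ∨ a) = ¬P = P
a ∧ ¬(a ∨ a) = P ∧ P = P
a → a = P → P = P  [¬P ∨ P]
(a ∧ ¬(a ∨ a)) → (a → a) = P → P = P
P ∈ {T, P}.

Yes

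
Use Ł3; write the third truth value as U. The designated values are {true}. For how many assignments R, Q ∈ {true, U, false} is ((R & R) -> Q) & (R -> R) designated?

Of the 9 assignments, 6 give a value in {true}.

6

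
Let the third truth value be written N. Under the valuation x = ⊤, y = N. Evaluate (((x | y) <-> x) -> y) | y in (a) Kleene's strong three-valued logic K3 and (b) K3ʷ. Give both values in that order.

N; N

In Kleene's strong three-valued logic K3: x | y = ⊤ | N = ⊤
(x | y) <-> x = ⊤ <-> ⊤ = ⊤
((x | y) <-> x) -> y = ⊤ -> N = N  [~⊤ | N]
(((x | y) <-> x) -> y) | y = N | N = N
In K3ʷ: x | y = ⊤ | N = N
(x | y) <-> x = N <-> ⊤ = N
((x | y) <-> x) -> y = N -> N = N  [any arg is the third value ⇒ result is the third value]
(((x | y) <-> x) -> y) | y = N | N = N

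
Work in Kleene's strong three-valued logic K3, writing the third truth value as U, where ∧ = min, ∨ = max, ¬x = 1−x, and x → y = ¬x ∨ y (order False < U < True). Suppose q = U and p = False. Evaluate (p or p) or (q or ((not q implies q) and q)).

p or p = False or False = False
not q = not U = U
not q implies q = U implies U = U  [not U or U]
(not q implies q) and q = U and U = U
q or ((not q implies q) and q) = U or U = U
(p or p) or (q or ((not q implies q) and q)) = False or U = U

U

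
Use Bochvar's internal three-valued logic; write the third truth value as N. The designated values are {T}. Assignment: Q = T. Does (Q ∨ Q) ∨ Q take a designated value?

Q ∨ Q = T ∨ T = T
(Q ∨ Q) ∨ Q = T ∨ T = T
T ∈ {T}.

Yes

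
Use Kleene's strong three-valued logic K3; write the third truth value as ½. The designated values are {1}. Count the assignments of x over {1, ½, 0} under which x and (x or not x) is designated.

1

x=1: 1 ✓
x=½: ½ ·
x=0: 0 ·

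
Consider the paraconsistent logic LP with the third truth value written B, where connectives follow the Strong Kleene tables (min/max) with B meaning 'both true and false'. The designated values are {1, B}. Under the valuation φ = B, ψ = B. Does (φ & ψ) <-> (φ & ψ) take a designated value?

φ & ψ = B & B = B
φ & ψ = B & B = B
(φ & ψ) <-> (φ & ψ) = B <-> B = B
B ∈ {1, B}.

Yes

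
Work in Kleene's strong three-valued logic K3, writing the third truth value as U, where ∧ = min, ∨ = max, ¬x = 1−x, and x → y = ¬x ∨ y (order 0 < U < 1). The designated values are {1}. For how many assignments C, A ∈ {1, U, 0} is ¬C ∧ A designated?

1

Designated under: (C=0, A=1).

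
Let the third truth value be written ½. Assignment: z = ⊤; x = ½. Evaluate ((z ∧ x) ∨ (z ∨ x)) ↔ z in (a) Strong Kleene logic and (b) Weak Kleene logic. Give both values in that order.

In Strong Kleene logic: z ∧ x = ⊤ ∧ ½ = ½
z ∨ x = ⊤ ∨ ½ = ⊤
(z ∧ x) ∨ (z ∨ x) = ½ ∨ ⊤ = ⊤
((z ∧ x) ∨ (z ∨ x)) ↔ z = ⊤ ↔ ⊤ = ⊤
In Weak Kleene logic: z ∧ x = ⊤ ∧ ½ = ½
z ∨ x = ⊤ ∨ ½ = ½
(z ∧ x) ∨ (z ∨ x) = ½ ∨ ½ = ½
((z ∧ x) ∨ (z ∨ x)) ↔ z = ½ ↔ ⊤ = ½
They differ because Strong Kleene logic and Weak Kleene logic treat ½ differently under the binary connectives.

⊤; ½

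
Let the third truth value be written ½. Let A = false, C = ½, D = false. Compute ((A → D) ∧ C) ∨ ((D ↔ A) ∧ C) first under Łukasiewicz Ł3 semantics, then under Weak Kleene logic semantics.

In Łukasiewicz Ł3: A → D = false → false = true
(A → D) ∧ C = true ∧ ½ = ½
D ↔ A = false ↔ false = true
(D ↔ A) ∧ C = true ∧ ½ = ½
((A → D) ∧ C) ∨ ((D ↔ A) ∧ C) = ½ ∨ ½ = ½
In Weak Kleene logic: A → D = false → false = true
(A → D) ∧ C = true ∧ ½ = ½
D ↔ A = false ↔ false = true
(D ↔ A) ∧ C = true ∧ ½ = ½
((A → D) ∧ C) ∨ ((D ↔ A) ∧ C) = ½ ∨ ½ = ½

½; ½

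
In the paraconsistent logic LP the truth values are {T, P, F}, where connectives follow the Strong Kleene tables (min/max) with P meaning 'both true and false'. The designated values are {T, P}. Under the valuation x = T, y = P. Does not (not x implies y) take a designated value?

No

not x = not T = F
not x implies y = F implies P = T
not (not x implies y) = not T = F
F ∉ {T, P}.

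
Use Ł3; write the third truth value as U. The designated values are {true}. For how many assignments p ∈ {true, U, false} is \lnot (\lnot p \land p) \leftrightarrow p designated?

2

p=true: true ✓
p=U: true ✓
p=false: false ·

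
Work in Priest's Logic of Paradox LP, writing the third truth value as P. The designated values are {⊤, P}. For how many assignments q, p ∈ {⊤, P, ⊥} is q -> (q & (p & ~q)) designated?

Of the 9 assignments, 6 give a value in {⊤, P}.

6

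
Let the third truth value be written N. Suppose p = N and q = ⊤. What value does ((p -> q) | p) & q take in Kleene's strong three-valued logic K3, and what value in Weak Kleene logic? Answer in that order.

In Kleene's strong three-valued logic K3: p -> q = N -> ⊤ = ⊤  [~N | ⊤]
(p -> q) | p = ⊤ | N = ⊤
((p -> q) | p) & q = ⊤ & ⊤ = ⊤
In Weak Kleene logic: p -> q = N -> ⊤ = N  [any arg is the third value ⇒ result is the third value]
(p -> q) | p = N | N = N
((p -> q) | p) & q = N & ⊤ = N
They differ because Kleene's strong three-valued logic K3 and Weak Kleene logic treat N differently under the binary connectives.

⊤; N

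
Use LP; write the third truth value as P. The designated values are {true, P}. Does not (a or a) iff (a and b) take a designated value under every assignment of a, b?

No

Countermodel: a=true, b=true gives false, which is not designated.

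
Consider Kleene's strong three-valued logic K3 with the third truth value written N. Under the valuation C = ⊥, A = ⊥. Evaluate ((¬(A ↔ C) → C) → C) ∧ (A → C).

A ↔ C = ⊥ ↔ ⊥ = ⊤
¬(A ↔ C) = ¬⊤ = ⊥
¬(A ↔ C) → C = ⊥ → ⊥ = ⊤
(¬(A ↔ C) → C) → C = ⊤ → ⊥ = ⊥
A → C = ⊥ → ⊥ = ⊤
((¬(A ↔ C) → C) → C) ∧ (A → C) = ⊥ ∧ ⊤ = ⊥

⊥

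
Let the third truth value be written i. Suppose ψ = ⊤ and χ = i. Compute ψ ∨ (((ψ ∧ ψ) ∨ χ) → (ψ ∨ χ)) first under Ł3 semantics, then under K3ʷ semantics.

⊤; i

In Ł3: ψ ∧ ψ = ⊤ ∧ ⊤ = ⊤
(ψ ∧ ψ) ∨ χ = ⊤ ∨ i = ⊤
ψ ∨ χ = ⊤ ∨ i = ⊤
((ψ ∧ ψ) ∨ χ) → (ψ ∨ χ) = ⊤ → ⊤ = ⊤
ψ ∨ (((ψ ∧ ψ) ∨ χ) → (ψ ∨ χ)) = ⊤ ∨ ⊤ = ⊤
In K3ʷ: ψ ∧ ψ = ⊤ ∧ ⊤ = ⊤
(ψ ∧ ψ) ∨ χ = ⊤ ∨ i = i
ψ ∨ χ = ⊤ ∨ i = i
((ψ ∧ ψ) ∨ χ) → (ψ ∨ χ) = i → i = i  [any arg is the third value ⇒ result is the third value]
ψ ∨ (((ψ ∧ ψ) ∨ χ) → (ψ ∨ χ)) = ⊤ ∨ i = i
They differ because Ł3 and K3ʷ treat i differently under the binary connectives.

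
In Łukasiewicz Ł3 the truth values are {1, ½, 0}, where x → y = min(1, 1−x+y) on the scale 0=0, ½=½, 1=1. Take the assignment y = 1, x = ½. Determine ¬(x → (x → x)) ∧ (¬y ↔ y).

0

x → x = ½ → ½ = 1  [min(1, 1−½+½)]
x → (x → x) = ½ → 1 = 1
¬(x → (x → x)) = ¬1 = 0
¬y = ¬1 = 0
¬y ↔ y = 0 ↔ 1 = 0
¬(x → (x → x)) ∧ (¬y ↔ y) = 0 ∧ 0 = 0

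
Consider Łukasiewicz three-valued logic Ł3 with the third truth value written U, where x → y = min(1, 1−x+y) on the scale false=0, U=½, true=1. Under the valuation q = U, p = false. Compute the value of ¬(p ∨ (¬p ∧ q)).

¬p = ¬false = true
¬p ∧ q = true ∧ U = U
p ∨ (¬p ∧ q) = false ∨ U = U
¬(p ∨ (¬p ∧ q)) = ¬U = U

U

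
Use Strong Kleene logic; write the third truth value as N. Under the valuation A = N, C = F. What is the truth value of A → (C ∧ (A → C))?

N

A → C = N → F = N  [¬N ∨ F]
C ∧ (A → C) = F ∧ N = F
A → (C ∧ (A → C)) = N → F = N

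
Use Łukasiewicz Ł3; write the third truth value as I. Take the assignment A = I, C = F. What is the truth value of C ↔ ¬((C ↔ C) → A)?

C ↔ C = F ↔ F = T
(C ↔ C) → A = T → I = I  [min(1, 1−1+½)]
¬((C ↔ C) → A) = ¬I = I
C ↔ ¬((C ↔ C) → A) = F ↔ I = I

I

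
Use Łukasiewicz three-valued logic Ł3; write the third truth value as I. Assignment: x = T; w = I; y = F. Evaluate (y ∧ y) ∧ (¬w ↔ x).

F

y ∧ y = F ∧ F = F
¬w = ¬I = I
¬w ↔ x = I ↔ T = I  [1 − |½−1|]
(y ∧ y) ∧ (¬w ↔ x) = F ∧ I = F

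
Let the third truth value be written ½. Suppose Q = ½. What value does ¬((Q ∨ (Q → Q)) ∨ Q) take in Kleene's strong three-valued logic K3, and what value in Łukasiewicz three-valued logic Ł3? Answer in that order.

In Kleene's strong three-valued logic K3: Q → Q = ½ → ½ = ½  [¬½ ∨ ½]
Q ∨ (Q → Q) = ½ ∨ ½ = ½
(Q ∨ (Q → Q)) ∨ Q = ½ ∨ ½ = ½
¬((Q ∨ (Q → Q)) ∨ Q) = ¬½ = ½
In Łukasiewicz three-valued logic Ł3: Q → Q = ½ → ½ = ⊤
Q ∨ (Q → Q) = ½ ∨ ⊤ = ⊤
(Q ∨ (Q → Q)) ∨ Q = ⊤ ∨ ½ = ⊤
¬((Q ∨ (Q → Q)) ∨ Q) = ¬⊤ = ⊥
They differ because Kleene's strong three-valued logic K3 and Łukasiewicz three-valued logic Ł3 treat ½ differently under implication.

½; ⊥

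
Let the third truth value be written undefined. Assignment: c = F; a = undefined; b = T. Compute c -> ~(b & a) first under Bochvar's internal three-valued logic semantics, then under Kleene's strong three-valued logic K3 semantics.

undefined; T

In Bochvar's internal three-valued logic: b & a = T & undefined = undefined
~(b & a) = ~undefined = undefined
c -> ~(b & a) = F -> undefined = undefined  [any arg is the third value ⇒ result is the third value]
In Kleene's strong three-valued logic K3: b & a = T & undefined = undefined
~(b & a) = ~undefined = undefined
c -> ~(b & a) = F -> undefined = T
They differ because Bochvar's internal three-valued logic and Kleene's strong three-valued logic K3 treat undefined differently under the binary connectives.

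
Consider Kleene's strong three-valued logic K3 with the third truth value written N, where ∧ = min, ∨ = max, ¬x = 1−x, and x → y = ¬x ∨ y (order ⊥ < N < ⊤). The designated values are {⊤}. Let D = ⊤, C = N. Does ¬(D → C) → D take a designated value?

D → C = ⊤ → N = N  [¬⊤ ∨ N]
¬(D → C) = ¬N = N
¬(D → C) → D = N → ⊤ = ⊤
⊤ ∈ {⊤}.

Yes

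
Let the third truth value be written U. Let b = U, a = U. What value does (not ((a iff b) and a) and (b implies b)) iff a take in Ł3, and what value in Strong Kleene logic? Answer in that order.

T; U

In Ł3: a iff b = U iff U = T  [1 − |½−½|]
(a iff b) and a = T and U = U
not ((a iff b) and a) = not U = U
b implies b = U implies U = T
not ((a iff b) and a) and (b implies b) = U and T = U
(not ((a iff b) and a) and (b implies b)) iff a = U iff U = T
In Strong Kleene logic: a iff b = U iff U = U
(a iff b) and a = U and U = U
not ((a iff b) and a) = not U = U
b implies b = U implies U = U  [not U or U]
not ((a iff b) and a) and (b implies b) = U and U = U
(not ((a iff b) and a) and (b implies b)) iff a = U iff U = U
They differ because Ł3 and Strong Kleene logic treat U differently under implication.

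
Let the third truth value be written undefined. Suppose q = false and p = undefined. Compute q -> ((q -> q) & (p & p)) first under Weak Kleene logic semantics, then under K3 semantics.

In Weak Kleene logic: q -> q = false -> false = true
p & p = undefined & undefined = undefined
(q -> q) & (p & p) = true & undefined = undefined
q -> ((q -> q) & (p & p)) = false -> undefined = undefined  [any arg is the third value ⇒ result is the third value]
In K3: q -> q = false -> false = true
p & p = undefined & undefined = undefined
(q -> q) & (p & p) = true & undefined = undefined
q -> ((q -> q) & (p & p)) = false -> undefined = true  [~false | undefined]
They differ because Weak Kleene logic and K3 treat undefined differently under the binary connectives.

undefined; true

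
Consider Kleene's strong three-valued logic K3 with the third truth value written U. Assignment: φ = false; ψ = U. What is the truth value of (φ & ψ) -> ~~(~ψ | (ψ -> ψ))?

φ & ψ = false & U = false
~ψ = ~U = U
ψ -> ψ = U -> U = U
~ψ | (ψ -> ψ) = U | U = U
~(~ψ | (ψ -> ψ)) = ~U = U
~~(~ψ | (ψ -> ψ)) = ~U = U
(φ & ψ) -> ~~(~ψ | (ψ -> ψ)) = false -> U = true

true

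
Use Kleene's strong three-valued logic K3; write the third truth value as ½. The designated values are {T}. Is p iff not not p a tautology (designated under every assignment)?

Countermodel: p=½ gives ½, which is not designated.

No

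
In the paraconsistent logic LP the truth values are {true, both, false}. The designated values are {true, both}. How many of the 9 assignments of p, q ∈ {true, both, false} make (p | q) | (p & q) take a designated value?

Of the 9 assignments, 8 give a value in {true, both}.

8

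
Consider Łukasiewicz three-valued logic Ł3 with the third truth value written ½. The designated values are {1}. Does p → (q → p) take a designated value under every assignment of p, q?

Every assignment of p, q over {1, ½, 0} gives a value in {1}.
In particular, with p=½, q=½: p → (q → p) = 1.

Yes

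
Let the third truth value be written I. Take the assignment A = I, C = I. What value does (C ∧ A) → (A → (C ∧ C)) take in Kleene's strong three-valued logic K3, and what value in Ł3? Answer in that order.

In Kleene's strong three-valued logic K3: C ∧ A = I ∧ I = I
C ∧ C = I ∧ I = I
A → (C ∧ C) = I → I = I
(C ∧ A) → (A → (C ∧ C)) = I → I = I
In Ł3: C ∧ A = I ∧ I = I
C ∧ C = I ∧ I = I
A → (C ∧ C) = I → I = 1
(C ∧ A) → (A → (C ∧ C)) = I → 1 = 1
They differ because Kleene's strong three-valued logic K3 and Ł3 treat I differently under implication.

I; 1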